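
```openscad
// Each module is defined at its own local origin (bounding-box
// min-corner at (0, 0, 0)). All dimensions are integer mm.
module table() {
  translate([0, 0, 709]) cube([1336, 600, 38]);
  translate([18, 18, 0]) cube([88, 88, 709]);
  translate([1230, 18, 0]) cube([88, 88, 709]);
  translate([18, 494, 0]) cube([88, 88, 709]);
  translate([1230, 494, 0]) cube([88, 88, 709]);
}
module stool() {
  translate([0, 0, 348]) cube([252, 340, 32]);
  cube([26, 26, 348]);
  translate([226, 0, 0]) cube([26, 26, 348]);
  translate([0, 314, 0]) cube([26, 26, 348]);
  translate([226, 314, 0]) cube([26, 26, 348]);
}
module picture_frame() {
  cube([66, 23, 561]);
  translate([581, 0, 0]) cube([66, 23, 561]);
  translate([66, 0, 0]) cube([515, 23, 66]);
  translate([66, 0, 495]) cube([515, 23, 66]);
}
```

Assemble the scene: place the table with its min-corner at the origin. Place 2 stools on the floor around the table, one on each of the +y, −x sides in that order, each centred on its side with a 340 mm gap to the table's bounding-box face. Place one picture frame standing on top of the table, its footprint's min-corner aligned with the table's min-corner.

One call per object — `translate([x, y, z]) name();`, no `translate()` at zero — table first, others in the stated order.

table();
translate([542, 940, 0]) stool();
translate([-592, 130, 0]) stool();
translate([0, 0, 747]) picture_frame();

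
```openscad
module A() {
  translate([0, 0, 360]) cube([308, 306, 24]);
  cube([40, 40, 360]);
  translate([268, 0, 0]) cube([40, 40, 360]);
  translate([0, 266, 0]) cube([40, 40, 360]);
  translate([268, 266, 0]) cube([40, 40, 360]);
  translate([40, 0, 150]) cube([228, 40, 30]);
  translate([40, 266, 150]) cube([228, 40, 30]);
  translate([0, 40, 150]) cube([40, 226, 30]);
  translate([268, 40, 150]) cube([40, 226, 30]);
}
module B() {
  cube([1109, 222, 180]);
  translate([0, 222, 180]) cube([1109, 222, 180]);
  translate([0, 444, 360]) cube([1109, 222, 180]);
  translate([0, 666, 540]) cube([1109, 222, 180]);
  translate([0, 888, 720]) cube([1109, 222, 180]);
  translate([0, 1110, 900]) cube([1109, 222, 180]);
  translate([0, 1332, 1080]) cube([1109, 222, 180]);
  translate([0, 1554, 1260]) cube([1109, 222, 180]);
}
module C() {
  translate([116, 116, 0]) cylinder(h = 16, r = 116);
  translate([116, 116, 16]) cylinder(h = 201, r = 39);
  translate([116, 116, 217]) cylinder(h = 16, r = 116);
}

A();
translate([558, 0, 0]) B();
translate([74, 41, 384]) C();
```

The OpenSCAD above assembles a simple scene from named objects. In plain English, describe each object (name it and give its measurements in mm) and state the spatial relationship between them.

A is a simple wooden stool: a rectangular seat 308 mm (x) by 306 mm (y), 24 mm thick, top face at z = 384 mm, on four square legs, each 40×40 mm in cross-section. The legs rest on z = 0, each flush with a corner of the seat. Four stretchers, 40 mm wide and 30 mm tall, connect adjacent legs with their undersides at z = 150 mm, each running between the inner faces of the legs it joins and aligned with the legs' outer faces on the other axis.

B is a run of 8 identical solid stair steps. Each tread is 1109×222 mm and each step block is 180 mm high. Step 1 rests on the floor; step k is offset from step 1 by (k−1)×222 mm in y and (k−1)×180 mm in z.

C is a spool: two coaxial disc flanges of radius 116 mm and thickness 16 mm, joined by a core cylinder of radius 39 mm and height 201 mm. The lower flange rests on z = 0 and the three cylinders share a vertical axis.

The staircase is on the floor beside the stool on its +x side. The spool is on top of the stool.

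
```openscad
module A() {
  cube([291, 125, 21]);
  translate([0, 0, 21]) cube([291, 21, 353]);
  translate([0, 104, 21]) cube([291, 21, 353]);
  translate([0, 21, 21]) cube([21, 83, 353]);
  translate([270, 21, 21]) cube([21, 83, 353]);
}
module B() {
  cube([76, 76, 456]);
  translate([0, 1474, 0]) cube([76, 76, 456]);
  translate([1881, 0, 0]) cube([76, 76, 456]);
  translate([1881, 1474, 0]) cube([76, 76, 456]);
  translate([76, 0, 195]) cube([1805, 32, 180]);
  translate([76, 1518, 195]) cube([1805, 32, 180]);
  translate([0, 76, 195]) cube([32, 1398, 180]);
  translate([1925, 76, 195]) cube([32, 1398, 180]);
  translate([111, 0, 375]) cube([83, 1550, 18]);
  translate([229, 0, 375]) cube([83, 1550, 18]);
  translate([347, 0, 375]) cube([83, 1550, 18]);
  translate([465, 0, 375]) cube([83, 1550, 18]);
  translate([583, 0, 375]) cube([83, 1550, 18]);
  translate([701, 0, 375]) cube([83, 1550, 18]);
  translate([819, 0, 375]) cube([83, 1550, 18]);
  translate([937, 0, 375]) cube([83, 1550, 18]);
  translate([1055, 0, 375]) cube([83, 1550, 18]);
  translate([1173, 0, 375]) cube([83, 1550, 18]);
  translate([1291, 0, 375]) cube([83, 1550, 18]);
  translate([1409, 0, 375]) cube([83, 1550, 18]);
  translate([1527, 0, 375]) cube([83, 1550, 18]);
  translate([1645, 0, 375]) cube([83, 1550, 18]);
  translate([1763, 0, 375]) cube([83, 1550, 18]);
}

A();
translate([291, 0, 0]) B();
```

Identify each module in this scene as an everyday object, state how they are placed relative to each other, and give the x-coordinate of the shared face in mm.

A is an open box. B is a bed frame. The bed frame is against the open box's +x side, with their −y faces flush. The x-coordinate of the shared face is 291 mm.

The open box's +x face and the bed frame's −x face are both at x = 291 mm.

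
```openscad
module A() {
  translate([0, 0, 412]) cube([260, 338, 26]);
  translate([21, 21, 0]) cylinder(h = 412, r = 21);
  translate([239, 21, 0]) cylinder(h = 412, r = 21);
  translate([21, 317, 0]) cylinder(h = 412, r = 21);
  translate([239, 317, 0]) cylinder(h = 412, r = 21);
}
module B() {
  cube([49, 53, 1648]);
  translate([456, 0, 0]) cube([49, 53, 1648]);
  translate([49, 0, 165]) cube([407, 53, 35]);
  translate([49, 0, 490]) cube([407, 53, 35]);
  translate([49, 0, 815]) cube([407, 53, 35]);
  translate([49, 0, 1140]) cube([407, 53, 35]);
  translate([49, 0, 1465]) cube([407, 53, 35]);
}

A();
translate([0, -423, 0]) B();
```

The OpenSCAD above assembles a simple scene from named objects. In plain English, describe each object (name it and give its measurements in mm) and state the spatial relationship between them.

A is a four-legged stool. The seat is a 260×338×26 mm slab whose top surface is at z = 438 mm; four round legs, each 42 mm in diameter, run from the floor (z = 0) to the underside of the seat, each leg's axis is inset half a diameter from the nearest pair of seat edges (so the leg's bounding box is flush with the corner).

B is a straight ladder. Two 49×53 mm vertical rails, 1648 mm tall, stand 505 mm apart (outside-to-outside) with their front faces coplanar on the −y side. 5 rungs, each 53 mm deep and 35 mm tall, span between the inner faces of the rails, front faces flush with the rails. The lowest rung's underside is at z = 165 mm and rungs are spaced 325 mm apart (underside to underside).

The ladder is on the floor beside the stool on its −y side.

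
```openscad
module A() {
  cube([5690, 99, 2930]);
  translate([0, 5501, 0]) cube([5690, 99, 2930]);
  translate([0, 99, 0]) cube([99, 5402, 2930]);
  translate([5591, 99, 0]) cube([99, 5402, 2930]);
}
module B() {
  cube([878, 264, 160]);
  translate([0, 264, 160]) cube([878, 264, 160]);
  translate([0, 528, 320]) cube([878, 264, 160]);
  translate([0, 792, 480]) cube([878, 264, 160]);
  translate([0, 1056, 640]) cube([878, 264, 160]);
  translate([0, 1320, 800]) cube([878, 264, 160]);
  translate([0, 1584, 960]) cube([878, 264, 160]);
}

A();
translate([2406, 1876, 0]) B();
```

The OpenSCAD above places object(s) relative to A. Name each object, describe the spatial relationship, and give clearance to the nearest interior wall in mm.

Clearances: x = 2307, y = 1777; minimum 1777 mm.

A is a house frame. B is a staircase. The staircase sits inside the house frame, centred. The clearance to the nearest interior wall is 1777 mm.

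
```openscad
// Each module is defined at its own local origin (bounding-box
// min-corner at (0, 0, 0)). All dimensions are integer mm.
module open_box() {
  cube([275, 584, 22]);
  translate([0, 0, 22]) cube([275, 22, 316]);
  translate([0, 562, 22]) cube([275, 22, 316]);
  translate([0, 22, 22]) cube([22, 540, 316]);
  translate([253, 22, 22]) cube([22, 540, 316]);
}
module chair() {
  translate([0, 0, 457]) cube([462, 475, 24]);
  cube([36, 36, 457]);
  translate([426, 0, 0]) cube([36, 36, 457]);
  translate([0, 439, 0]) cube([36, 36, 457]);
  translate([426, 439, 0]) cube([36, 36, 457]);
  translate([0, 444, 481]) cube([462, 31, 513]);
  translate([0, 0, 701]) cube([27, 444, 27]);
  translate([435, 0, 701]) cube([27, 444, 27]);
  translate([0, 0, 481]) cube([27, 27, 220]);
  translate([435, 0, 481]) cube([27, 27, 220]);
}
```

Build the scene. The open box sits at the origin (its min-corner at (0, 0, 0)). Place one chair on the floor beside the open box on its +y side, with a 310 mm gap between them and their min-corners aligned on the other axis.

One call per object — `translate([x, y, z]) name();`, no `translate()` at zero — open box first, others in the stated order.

open_box();
translate([0, 894, 0]) chair();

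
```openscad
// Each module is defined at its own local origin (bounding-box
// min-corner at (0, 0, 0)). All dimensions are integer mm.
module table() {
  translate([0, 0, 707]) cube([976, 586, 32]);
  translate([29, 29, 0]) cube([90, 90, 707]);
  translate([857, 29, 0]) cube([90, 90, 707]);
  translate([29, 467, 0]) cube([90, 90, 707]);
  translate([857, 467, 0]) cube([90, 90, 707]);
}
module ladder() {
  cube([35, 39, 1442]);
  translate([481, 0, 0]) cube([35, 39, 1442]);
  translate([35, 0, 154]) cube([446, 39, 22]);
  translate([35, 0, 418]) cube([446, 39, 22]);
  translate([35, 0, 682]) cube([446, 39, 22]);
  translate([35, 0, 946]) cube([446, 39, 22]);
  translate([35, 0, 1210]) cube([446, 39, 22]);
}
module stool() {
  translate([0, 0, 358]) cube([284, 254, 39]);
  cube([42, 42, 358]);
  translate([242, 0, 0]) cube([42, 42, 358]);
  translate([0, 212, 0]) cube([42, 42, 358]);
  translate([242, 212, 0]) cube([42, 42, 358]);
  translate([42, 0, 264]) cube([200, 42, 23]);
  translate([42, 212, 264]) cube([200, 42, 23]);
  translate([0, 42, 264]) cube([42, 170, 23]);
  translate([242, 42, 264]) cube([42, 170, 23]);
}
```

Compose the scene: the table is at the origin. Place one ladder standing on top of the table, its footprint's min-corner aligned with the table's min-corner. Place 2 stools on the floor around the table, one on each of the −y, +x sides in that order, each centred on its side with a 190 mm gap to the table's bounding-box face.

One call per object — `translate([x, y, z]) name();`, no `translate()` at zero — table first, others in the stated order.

table();
translate([0, 0, 739]) ladder();
translate([346, -444, 0]) stool();
translate([1166, 166, 0]) stool();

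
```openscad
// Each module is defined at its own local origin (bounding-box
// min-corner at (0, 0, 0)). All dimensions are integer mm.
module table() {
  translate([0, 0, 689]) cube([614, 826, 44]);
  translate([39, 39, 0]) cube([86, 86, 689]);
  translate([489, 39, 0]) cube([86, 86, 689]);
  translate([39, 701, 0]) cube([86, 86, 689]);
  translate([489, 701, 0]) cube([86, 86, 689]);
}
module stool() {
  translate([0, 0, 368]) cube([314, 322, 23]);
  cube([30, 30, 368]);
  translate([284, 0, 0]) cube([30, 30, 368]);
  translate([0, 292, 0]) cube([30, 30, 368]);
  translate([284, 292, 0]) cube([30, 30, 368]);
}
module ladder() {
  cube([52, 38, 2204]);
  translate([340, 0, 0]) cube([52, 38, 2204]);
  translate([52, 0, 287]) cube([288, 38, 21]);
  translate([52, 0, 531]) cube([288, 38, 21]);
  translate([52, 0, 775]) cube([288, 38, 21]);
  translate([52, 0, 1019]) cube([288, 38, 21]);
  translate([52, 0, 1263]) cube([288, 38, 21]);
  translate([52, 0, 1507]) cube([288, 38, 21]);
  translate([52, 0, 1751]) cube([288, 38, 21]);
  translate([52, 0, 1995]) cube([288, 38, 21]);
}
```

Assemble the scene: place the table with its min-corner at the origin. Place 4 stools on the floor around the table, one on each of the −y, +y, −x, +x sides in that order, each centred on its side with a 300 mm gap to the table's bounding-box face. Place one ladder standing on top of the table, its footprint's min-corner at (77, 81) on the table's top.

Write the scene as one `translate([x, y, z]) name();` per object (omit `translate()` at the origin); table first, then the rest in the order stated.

table();
translate([150, -622, 0]) stool();
translate([150, 1126, 0]) stool();
translate([-614, 252, 0]) stool();
translate([914, 252, 0]) stool();
translate([77, 81, 733]) ladder();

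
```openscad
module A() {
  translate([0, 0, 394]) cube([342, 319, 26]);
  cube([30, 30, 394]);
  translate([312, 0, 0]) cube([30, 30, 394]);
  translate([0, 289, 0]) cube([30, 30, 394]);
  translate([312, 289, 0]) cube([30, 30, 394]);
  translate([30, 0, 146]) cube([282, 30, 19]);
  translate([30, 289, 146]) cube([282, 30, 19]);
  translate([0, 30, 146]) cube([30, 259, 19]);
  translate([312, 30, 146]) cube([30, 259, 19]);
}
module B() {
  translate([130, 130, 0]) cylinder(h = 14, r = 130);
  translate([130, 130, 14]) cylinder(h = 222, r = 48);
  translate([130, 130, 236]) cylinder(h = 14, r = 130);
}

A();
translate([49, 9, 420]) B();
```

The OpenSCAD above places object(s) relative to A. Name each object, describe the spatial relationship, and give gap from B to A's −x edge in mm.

A is a stool. B is a spool. The spool is on top of the stool. The gap from the spool to the stool's −x edge is 49 mm.

The spool's min-x is at 49; the stool's min-x is 0; gap = 49 mm.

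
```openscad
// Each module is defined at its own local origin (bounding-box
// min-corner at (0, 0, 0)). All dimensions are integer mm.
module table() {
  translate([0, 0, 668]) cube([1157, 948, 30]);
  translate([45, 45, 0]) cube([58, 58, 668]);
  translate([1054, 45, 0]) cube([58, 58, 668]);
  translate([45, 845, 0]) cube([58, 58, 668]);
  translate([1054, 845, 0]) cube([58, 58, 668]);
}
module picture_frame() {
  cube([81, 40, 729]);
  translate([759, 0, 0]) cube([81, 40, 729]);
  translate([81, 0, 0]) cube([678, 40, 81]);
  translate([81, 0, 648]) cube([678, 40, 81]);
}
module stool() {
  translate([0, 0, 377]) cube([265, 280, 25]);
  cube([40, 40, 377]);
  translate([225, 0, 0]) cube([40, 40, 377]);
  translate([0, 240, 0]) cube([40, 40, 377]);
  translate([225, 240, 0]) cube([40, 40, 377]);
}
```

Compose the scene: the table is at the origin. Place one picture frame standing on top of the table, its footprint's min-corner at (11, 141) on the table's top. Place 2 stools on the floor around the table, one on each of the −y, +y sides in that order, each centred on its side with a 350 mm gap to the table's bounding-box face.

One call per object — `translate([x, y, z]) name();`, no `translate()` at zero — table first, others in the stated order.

table();
translate([11, 141, 698]) picture_frame();
translate([446, -630, 0]) stool();
translate([446, 1298, 0]) stool();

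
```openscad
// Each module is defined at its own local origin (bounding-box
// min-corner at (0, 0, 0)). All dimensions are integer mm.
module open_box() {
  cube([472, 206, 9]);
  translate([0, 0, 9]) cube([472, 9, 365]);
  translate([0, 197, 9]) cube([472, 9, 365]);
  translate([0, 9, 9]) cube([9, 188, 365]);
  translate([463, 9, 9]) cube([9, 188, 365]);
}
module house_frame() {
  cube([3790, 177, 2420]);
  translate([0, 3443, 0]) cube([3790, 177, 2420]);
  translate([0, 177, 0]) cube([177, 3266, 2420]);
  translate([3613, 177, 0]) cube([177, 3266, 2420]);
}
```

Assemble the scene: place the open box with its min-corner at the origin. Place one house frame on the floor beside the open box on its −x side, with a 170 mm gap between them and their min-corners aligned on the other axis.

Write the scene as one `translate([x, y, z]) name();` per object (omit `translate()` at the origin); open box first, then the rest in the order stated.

open_box();
translate([-3960, 0, 0]) house_frame();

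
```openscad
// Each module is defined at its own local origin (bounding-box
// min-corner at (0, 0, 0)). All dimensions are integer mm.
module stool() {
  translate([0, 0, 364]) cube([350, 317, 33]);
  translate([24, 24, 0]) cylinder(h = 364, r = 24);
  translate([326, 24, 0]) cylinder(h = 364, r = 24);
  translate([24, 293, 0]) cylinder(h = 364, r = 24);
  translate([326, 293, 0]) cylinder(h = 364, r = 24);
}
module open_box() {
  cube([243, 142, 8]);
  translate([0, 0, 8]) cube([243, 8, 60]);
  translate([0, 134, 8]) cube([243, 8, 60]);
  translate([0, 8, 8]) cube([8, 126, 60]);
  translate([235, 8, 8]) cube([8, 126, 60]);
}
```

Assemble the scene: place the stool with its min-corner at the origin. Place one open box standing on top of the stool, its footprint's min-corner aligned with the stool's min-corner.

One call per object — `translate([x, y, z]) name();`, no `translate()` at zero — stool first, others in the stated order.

stool();
translate([0, 0, 397]) open_box();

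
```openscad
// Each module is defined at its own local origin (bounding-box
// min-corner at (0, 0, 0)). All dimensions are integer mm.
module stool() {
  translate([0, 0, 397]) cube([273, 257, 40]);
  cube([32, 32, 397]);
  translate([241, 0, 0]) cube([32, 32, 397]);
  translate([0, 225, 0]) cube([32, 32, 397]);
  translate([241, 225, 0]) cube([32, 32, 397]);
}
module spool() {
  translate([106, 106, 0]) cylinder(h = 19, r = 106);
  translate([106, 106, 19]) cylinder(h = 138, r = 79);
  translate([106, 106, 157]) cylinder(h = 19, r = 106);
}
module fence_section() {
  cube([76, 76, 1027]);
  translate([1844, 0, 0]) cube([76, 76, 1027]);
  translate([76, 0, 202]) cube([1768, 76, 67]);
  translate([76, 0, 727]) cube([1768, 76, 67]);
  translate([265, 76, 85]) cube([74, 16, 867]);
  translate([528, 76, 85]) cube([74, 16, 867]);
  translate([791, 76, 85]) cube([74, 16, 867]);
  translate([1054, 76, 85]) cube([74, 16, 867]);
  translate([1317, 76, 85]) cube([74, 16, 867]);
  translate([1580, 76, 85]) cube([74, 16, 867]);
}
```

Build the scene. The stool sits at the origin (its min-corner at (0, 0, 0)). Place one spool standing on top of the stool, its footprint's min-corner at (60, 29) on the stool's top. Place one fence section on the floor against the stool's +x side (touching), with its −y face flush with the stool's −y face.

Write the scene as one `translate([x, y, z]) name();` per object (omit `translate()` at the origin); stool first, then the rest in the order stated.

stool();
translate([60, 29, 437]) spool();
translate([273, 0, 0]) fence_section();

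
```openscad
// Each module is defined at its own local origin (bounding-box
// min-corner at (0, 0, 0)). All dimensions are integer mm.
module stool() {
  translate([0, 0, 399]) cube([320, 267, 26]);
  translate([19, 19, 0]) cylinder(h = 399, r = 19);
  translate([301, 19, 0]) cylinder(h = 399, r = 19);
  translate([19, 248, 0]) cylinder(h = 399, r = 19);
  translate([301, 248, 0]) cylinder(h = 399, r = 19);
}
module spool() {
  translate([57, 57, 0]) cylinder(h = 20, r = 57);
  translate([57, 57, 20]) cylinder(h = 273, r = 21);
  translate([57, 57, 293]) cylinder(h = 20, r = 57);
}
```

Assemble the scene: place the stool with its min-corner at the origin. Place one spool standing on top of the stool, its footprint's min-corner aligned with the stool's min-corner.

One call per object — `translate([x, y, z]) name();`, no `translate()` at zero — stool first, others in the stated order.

stool();
translate([0, 0, 425]) spool();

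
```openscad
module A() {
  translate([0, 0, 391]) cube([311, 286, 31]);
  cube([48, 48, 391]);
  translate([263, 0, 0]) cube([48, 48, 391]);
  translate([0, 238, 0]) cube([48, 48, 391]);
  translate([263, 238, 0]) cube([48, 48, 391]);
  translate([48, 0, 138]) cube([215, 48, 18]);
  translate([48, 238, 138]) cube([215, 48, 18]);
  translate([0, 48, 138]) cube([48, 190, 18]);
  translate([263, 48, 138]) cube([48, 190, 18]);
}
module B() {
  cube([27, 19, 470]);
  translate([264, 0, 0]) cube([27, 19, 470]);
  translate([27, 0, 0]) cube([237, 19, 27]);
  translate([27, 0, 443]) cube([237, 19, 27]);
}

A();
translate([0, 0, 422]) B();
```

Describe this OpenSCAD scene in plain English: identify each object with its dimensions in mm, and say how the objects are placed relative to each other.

A is a four-legged stool. The seat is 311×286 mm, 31 mm thick, top at z = 422 mm. It stands on four square legs, each 48×48 mm in cross-section, from z = 0 to the seat underside, each flush with a corner of the seat. Four stretchers, 48 mm wide and 18 mm tall, connect adjacent legs with their undersides at z = 138 mm, each running between the inner faces of the legs it joins and aligned with the legs' outer faces on the other axis.

B is a picture frame with a 237×416 mm rectangular opening (x by z) and a uniform 27 mm border on every side. Frame depth is 19 mm along y. It is built from two vertical stiles running the full outside height and two horizontal rails spanning the gap between the stiles.

The picture frame is on top of the stool.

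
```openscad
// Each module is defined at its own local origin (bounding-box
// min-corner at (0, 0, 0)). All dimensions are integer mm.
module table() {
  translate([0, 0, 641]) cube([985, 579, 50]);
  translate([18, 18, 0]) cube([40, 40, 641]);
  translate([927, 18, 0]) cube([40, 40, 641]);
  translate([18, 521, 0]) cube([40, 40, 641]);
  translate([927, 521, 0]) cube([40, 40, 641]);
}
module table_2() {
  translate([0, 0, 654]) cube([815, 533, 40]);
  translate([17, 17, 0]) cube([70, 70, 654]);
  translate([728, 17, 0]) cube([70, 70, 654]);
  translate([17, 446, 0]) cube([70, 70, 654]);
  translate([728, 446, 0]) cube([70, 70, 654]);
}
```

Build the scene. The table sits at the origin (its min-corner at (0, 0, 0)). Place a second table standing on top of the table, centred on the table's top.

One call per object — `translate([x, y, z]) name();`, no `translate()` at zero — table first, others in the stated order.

table();
translate([85, 23, 691]) table_2();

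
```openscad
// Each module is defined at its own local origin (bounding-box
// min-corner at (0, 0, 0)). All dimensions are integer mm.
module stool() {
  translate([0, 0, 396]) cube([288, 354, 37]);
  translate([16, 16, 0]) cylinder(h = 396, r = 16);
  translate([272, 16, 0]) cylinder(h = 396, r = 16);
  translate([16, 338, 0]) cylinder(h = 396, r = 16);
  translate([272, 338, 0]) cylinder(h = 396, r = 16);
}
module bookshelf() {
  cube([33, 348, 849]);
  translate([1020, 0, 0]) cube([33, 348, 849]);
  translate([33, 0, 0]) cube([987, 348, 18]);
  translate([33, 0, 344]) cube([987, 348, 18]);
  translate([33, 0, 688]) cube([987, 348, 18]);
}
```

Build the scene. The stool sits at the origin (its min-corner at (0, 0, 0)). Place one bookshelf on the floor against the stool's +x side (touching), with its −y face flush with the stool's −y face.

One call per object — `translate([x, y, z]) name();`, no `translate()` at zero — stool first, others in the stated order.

stool();
translate([288, 0, 0]) bookshelf();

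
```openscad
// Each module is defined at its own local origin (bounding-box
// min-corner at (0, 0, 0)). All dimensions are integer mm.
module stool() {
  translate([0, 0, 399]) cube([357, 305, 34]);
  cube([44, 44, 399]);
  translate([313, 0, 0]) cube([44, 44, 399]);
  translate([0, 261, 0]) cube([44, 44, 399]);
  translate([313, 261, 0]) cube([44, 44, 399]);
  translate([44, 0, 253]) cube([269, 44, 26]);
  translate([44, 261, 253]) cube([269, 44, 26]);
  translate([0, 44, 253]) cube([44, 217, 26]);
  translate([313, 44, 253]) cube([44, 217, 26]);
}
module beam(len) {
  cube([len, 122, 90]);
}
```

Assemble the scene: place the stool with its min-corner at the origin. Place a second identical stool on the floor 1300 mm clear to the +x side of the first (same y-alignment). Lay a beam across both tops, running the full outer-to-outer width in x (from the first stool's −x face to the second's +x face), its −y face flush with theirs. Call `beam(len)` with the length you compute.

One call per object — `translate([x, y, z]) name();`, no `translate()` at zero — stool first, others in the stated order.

stool();
translate([1657, 0, 0]) stool();
translate([0, 0, 433]) beam(2014);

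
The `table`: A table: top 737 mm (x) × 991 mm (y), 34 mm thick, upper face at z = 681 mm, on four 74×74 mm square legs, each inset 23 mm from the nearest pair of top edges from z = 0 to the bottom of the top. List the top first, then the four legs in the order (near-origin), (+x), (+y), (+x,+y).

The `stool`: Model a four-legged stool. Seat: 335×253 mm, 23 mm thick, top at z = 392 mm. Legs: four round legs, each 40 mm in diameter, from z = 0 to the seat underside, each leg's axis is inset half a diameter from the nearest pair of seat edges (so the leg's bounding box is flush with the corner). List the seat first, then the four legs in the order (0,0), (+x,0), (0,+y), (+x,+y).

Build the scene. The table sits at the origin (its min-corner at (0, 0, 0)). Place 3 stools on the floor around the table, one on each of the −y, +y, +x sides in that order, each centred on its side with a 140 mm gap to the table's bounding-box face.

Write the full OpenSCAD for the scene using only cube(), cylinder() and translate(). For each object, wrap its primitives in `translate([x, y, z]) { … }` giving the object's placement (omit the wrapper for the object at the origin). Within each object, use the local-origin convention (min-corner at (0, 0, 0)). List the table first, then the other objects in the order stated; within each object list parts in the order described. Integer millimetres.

translate([0, 0, 647]) cube([737, 991, 34]);
translate([23, 23, 0]) cube([74, 74, 647]);
translate([640, 23, 0]) cube([74, 74, 647]);
translate([23, 894, 0]) cube([74, 74, 647]);
translate([640, 894, 0]) cube([74, 74, 647]);
translate([201, -393, 0]) {
  translate([0, 0, 369]) cube([335, 253, 23]);
  translate([20, 20, 0]) cylinder(h = 369, r = 20);
  translate([315, 20, 0]) cylinder(h = 369, r = 20);
  translate([20, 233, 0]) cylinder(h = 369, r = 20);
  translate([315, 233, 0]) cylinder(h = 369, r = 20);
}
translate([201, 1131, 0]) {
  translate([0, 0, 369]) cube([335, 253, 23]);
  translate([20, 20, 0]) cylinder(h = 369, r = 20);
  translate([315, 20, 0]) cylinder(h = 369, r = 20);
  translate([20, 233, 0]) cylinder(h = 369, r = 20);
  translate([315, 233, 0]) cylinder(h = 369, r = 20);
}
translate([877, 369, 0]) {
  translate([0, 0, 369]) cube([335, 253, 23]);
  translate([20, 20, 0]) cylinder(h = 369, r = 20);
  translate([315, 20, 0]) cylinder(h = 369, r = 20);
  translate([20, 233, 0]) cylinder(h = 369, r = 20);
  translate([315, 233, 0]) cylinder(h = 369, r = 20);
}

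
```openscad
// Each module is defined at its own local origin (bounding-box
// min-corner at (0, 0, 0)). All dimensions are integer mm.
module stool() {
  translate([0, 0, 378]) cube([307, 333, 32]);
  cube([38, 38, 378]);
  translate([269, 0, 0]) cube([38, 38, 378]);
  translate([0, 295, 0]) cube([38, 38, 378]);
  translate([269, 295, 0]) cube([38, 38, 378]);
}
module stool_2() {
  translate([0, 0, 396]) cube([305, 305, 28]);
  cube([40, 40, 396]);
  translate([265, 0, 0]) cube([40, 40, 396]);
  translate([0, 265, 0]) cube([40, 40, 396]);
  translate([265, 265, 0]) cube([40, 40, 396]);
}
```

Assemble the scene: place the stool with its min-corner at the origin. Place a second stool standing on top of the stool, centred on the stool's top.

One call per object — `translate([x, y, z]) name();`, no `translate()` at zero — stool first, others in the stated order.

stool();
translate([1, 14, 410]) stool_2();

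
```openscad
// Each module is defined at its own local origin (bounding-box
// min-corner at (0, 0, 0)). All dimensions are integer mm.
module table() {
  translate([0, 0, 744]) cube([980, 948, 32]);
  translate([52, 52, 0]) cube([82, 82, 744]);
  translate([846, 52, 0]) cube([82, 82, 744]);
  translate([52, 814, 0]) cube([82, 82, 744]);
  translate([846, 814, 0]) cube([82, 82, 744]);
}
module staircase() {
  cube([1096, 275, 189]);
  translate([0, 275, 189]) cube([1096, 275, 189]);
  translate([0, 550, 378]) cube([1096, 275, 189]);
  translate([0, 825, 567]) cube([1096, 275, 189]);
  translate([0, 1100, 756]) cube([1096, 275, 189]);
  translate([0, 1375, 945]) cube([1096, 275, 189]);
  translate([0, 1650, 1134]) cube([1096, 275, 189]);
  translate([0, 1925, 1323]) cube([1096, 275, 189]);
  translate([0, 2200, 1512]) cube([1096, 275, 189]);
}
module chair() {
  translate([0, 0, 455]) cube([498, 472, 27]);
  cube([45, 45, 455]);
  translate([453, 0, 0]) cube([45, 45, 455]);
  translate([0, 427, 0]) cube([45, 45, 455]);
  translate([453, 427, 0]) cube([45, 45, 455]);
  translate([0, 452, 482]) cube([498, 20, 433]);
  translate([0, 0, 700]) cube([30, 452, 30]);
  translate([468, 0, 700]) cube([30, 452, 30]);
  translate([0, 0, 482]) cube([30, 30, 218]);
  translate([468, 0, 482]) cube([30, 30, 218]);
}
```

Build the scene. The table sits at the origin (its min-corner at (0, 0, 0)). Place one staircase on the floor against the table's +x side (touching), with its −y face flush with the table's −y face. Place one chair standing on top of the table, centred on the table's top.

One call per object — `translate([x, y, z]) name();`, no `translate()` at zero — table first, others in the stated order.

table();
translate([980, 0, 0]) staircase();
translate([241, 238, 776]) chair();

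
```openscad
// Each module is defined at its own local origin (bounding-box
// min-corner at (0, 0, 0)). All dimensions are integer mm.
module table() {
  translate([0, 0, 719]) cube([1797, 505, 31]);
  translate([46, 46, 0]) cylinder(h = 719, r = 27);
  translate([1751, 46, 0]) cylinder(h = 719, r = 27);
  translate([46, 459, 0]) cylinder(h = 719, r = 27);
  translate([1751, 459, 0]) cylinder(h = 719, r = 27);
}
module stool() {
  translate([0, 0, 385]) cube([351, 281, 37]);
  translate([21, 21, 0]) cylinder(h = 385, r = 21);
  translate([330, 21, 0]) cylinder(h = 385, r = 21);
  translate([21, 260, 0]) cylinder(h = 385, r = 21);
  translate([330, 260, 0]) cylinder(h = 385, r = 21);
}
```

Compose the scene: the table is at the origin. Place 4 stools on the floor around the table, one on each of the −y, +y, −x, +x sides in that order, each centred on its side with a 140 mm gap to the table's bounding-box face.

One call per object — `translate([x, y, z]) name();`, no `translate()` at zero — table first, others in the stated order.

table();
translate([723, -421, 0]) stool();
translate([723, 645, 0]) stool();
translate([-491, 112, 0]) stool();
translate([1937, 112, 0]) stool();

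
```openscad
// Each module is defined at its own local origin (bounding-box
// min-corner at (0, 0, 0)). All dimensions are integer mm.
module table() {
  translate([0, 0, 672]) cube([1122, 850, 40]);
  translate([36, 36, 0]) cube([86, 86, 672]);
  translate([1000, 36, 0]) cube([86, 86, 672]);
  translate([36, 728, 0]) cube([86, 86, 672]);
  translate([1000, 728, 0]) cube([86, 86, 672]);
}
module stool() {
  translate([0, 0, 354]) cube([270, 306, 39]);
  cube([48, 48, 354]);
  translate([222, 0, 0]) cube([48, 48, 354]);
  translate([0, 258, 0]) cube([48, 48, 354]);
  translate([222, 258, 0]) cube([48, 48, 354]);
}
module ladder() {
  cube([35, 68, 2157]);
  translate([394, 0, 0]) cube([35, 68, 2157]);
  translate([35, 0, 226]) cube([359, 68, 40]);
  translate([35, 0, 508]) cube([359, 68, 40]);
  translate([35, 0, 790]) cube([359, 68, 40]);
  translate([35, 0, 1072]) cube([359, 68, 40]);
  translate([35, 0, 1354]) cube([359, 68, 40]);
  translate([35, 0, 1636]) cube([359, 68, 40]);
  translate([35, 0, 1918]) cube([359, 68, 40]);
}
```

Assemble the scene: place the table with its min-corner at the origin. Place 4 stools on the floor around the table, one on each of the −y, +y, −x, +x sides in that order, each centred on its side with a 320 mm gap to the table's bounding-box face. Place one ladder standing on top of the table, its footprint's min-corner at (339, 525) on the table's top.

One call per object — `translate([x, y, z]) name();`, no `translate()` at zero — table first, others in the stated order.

table();
translate([426, -626, 0]) stool();
translate([426, 1170, 0]) stool();
translate([-590, 272, 0]) stool();
translate([1442, 272, 0]) stool();
translate([339, 525, 712]) ladder();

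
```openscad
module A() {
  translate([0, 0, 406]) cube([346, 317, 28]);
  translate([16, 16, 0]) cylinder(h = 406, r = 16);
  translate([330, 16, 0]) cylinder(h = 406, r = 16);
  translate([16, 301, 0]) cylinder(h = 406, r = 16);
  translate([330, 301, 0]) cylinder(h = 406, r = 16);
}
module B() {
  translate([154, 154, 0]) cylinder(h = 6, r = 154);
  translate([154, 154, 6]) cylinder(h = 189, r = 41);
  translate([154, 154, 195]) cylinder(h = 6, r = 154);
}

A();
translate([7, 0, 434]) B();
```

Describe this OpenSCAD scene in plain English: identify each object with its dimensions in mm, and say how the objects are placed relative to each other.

A is a four-legged stool. The seat is 346×317 mm, 28 mm thick, top at z = 434 mm. It stands on four round legs, each 32 mm in diameter, from z = 0 to the seat underside, each leg's axis is inset half a diameter from the nearest pair of seat edges (so the leg's bounding box is flush with the corner).

B is a spool: two coaxial disc flanges of radius 154 mm and thickness 6 mm, joined by a core cylinder of radius 41 mm and height 189 mm. The lower flange rests on z = 0 and the three cylinders share a vertical axis.

The spool is on top of the stool.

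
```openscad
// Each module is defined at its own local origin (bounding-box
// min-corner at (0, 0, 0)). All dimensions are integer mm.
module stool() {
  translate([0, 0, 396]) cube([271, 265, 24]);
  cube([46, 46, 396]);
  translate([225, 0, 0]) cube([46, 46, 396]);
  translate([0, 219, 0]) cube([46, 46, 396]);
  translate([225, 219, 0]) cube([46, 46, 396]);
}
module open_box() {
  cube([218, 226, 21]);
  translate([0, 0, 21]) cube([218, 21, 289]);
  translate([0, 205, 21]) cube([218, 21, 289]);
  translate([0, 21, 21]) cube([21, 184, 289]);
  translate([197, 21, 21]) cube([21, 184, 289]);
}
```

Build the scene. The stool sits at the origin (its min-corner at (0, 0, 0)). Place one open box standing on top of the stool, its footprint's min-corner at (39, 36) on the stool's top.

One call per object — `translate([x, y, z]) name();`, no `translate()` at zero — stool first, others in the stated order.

stool();
translate([39, 36, 420]) open_box();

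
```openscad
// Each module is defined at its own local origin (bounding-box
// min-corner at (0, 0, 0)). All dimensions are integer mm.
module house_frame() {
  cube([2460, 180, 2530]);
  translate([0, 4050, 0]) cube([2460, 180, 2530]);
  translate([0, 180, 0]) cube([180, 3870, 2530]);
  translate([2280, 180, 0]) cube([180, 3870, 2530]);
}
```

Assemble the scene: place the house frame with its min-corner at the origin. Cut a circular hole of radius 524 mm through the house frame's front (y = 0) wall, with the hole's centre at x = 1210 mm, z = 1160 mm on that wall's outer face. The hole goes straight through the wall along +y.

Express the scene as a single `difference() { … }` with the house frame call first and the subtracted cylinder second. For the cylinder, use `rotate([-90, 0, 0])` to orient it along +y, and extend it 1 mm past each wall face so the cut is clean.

difference() {
  house_frame();
  translate([1210, -1, 1160]) rotate([-90, 0, 0]) cylinder(h = 182, r = 524);
}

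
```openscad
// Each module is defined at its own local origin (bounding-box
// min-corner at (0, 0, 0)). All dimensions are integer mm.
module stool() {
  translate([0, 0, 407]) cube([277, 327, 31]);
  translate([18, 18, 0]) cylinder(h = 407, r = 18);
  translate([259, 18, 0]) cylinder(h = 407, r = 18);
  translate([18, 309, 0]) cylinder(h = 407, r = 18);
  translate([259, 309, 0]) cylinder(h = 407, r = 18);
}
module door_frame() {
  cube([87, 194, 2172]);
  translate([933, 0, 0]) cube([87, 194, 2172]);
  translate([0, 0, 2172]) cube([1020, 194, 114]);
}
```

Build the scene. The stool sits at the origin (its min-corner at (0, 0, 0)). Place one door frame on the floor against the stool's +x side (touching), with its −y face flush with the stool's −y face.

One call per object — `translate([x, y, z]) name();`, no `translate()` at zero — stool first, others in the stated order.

stool();
translate([277, 0, 0]) door_frame();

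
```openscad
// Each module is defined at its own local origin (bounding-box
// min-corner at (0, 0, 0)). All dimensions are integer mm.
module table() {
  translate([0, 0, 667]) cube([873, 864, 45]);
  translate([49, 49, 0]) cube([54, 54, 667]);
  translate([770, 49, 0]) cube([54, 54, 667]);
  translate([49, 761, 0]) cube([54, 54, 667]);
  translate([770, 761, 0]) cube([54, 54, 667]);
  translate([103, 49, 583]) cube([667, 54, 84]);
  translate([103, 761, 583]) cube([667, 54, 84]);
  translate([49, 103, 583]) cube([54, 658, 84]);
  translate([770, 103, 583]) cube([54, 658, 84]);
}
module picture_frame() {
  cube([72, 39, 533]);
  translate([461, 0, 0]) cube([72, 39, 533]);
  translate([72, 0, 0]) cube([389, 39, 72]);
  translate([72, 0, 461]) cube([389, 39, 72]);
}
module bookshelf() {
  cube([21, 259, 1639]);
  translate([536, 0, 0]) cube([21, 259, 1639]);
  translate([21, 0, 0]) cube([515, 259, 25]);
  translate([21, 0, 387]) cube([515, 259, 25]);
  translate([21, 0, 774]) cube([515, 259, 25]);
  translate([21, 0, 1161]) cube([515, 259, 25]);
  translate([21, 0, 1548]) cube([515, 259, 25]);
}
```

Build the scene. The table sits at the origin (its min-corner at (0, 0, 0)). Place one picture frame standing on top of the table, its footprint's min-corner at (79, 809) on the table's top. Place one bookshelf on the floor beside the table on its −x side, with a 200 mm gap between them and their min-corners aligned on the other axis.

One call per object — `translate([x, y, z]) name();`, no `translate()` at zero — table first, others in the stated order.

table();
translate([79, 809, 712]) picture_frame();
translate([-757, 0, 0]) bookshelf();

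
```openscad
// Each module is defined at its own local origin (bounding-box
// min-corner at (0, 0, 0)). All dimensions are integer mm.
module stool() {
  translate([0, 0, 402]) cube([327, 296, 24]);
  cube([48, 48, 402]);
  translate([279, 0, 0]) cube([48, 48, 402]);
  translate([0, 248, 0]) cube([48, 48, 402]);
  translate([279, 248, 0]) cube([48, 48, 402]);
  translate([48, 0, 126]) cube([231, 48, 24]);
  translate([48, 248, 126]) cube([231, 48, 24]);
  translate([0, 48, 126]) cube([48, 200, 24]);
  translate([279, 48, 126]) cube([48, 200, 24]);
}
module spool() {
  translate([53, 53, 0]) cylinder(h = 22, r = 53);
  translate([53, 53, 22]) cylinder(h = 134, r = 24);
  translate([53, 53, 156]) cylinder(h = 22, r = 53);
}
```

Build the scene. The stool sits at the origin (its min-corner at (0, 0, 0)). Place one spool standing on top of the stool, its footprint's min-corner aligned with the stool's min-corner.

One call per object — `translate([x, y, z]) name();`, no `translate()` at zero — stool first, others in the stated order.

stool();
translate([0, 0, 426]) spool();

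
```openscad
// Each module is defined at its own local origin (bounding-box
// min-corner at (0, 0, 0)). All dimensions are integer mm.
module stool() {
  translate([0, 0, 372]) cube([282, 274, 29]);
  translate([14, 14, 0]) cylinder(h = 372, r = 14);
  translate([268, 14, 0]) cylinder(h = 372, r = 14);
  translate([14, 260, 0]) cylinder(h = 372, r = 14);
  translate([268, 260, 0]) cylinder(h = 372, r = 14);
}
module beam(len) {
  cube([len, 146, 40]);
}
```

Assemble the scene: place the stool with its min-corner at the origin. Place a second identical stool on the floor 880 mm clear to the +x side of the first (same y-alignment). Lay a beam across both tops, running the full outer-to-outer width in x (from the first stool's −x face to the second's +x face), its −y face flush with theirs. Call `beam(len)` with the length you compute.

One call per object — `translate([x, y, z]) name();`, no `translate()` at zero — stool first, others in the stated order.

stool();
translate([1162, 0, 0]) stool();
translate([0, 0, 401]) beam(1444);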